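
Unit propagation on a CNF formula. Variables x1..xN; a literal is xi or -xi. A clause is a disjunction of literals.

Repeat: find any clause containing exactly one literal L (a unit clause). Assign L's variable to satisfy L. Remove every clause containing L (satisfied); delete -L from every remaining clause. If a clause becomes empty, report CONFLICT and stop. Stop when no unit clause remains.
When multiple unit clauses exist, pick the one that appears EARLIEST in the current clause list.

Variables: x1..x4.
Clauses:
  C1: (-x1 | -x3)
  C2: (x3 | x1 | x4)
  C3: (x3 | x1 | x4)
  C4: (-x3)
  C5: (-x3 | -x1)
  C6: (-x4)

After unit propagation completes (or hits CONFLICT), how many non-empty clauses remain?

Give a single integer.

Answer: 0

Derivation:
unit clause [-3] forces x3=F; simplify:
  drop 3 from [3, 1, 4] -> [1, 4]
  drop 3 from [3, 1, 4] -> [1, 4]
  satisfied 3 clause(s); 3 remain; assigned so far: [3]
unit clause [-4] forces x4=F; simplify:
  drop 4 from [1, 4] -> [1]
  drop 4 from [1, 4] -> [1]
  satisfied 1 clause(s); 2 remain; assigned so far: [3, 4]
unit clause [1] forces x1=T; simplify:
  satisfied 2 clause(s); 0 remain; assigned so far: [1, 3, 4]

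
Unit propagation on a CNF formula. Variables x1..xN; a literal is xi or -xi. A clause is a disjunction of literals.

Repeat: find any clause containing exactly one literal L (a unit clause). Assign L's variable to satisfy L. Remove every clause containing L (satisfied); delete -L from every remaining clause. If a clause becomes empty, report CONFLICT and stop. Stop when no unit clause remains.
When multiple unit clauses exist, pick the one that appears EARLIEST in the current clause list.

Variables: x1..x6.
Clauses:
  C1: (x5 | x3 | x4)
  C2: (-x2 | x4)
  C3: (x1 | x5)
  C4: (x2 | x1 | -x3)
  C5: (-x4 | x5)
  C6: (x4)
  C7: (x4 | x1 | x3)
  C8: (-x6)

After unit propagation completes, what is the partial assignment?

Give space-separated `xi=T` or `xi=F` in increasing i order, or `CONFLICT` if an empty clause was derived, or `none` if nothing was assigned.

Answer: x4=T x5=T x6=F

Derivation:
unit clause [4] forces x4=T; simplify:
  drop -4 from [-4, 5] -> [5]
  satisfied 4 clause(s); 4 remain; assigned so far: [4]
unit clause [5] forces x5=T; simplify:
  satisfied 2 clause(s); 2 remain; assigned so far: [4, 5]
unit clause [-6] forces x6=F; simplify:
  satisfied 1 clause(s); 1 remain; assigned so far: [4, 5, 6]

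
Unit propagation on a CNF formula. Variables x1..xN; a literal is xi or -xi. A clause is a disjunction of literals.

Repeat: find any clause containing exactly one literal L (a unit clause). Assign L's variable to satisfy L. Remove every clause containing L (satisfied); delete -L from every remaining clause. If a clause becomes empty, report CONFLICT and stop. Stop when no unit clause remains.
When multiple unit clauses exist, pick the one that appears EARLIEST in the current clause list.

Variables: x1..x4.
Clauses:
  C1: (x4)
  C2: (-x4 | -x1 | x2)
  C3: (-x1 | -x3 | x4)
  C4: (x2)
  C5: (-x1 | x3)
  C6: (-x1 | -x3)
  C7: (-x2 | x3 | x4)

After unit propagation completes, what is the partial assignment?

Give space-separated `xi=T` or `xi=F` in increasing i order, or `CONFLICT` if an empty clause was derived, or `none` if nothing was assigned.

unit clause [4] forces x4=T; simplify:
  drop -4 from [-4, -1, 2] -> [-1, 2]
  satisfied 3 clause(s); 4 remain; assigned so far: [4]
unit clause [2] forces x2=T; simplify:
  satisfied 2 clause(s); 2 remain; assigned so far: [2, 4]

Answer: x2=T x4=T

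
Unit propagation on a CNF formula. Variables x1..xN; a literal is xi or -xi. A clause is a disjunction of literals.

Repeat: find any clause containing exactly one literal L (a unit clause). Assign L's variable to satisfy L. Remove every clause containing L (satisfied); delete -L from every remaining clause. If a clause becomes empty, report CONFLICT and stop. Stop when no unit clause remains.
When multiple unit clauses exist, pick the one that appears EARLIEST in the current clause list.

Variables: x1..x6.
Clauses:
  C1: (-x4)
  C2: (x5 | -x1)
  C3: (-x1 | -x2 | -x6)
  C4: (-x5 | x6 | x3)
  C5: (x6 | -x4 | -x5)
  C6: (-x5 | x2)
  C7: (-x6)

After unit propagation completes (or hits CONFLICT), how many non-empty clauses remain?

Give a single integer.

Answer: 3

Derivation:
unit clause [-4] forces x4=F; simplify:
  satisfied 2 clause(s); 5 remain; assigned so far: [4]
unit clause [-6] forces x6=F; simplify:
  drop 6 from [-5, 6, 3] -> [-5, 3]
  satisfied 2 clause(s); 3 remain; assigned so far: [4, 6]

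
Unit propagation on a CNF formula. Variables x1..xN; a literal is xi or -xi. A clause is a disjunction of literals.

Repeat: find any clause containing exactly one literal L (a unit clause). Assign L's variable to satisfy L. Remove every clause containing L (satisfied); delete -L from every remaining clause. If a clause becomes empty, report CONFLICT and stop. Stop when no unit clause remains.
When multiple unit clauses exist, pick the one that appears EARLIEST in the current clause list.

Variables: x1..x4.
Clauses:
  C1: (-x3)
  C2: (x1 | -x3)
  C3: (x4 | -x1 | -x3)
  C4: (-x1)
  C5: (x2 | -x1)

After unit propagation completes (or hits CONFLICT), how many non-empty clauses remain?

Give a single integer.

unit clause [-3] forces x3=F; simplify:
  satisfied 3 clause(s); 2 remain; assigned so far: [3]
unit clause [-1] forces x1=F; simplify:
  satisfied 2 clause(s); 0 remain; assigned so far: [1, 3]

Answer: 0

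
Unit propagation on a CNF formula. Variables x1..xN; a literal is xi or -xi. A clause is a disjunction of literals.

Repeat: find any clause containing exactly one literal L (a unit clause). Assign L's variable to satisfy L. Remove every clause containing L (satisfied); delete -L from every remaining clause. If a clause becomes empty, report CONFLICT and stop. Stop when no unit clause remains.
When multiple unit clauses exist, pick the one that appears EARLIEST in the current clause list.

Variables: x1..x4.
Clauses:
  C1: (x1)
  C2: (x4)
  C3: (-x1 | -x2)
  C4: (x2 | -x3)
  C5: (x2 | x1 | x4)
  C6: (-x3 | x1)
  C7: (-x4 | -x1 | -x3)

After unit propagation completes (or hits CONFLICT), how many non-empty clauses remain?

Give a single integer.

Answer: 0

Derivation:
unit clause [1] forces x1=T; simplify:
  drop -1 from [-1, -2] -> [-2]
  drop -1 from [-4, -1, -3] -> [-4, -3]
  satisfied 3 clause(s); 4 remain; assigned so far: [1]
unit clause [4] forces x4=T; simplify:
  drop -4 from [-4, -3] -> [-3]
  satisfied 1 clause(s); 3 remain; assigned so far: [1, 4]
unit clause [-2] forces x2=F; simplify:
  drop 2 from [2, -3] -> [-3]
  satisfied 1 clause(s); 2 remain; assigned so far: [1, 2, 4]
unit clause [-3] forces x3=F; simplify:
  satisfied 2 clause(s); 0 remain; assigned so far: [1, 2, 3, 4]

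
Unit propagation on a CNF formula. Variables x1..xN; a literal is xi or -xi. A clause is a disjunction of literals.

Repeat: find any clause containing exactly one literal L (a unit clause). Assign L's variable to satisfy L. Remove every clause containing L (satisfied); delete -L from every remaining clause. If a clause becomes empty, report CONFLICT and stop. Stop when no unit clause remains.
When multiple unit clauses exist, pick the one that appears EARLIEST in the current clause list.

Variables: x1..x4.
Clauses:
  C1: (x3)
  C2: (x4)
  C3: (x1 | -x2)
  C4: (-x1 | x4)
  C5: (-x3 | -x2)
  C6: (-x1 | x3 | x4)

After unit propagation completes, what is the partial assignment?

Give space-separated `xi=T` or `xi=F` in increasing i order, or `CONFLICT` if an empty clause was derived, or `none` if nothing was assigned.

unit clause [3] forces x3=T; simplify:
  drop -3 from [-3, -2] -> [-2]
  satisfied 2 clause(s); 4 remain; assigned so far: [3]
unit clause [4] forces x4=T; simplify:
  satisfied 2 clause(s); 2 remain; assigned so far: [3, 4]
unit clause [-2] forces x2=F; simplify:
  satisfied 2 clause(s); 0 remain; assigned so far: [2, 3, 4]

Answer: x2=F x3=T x4=T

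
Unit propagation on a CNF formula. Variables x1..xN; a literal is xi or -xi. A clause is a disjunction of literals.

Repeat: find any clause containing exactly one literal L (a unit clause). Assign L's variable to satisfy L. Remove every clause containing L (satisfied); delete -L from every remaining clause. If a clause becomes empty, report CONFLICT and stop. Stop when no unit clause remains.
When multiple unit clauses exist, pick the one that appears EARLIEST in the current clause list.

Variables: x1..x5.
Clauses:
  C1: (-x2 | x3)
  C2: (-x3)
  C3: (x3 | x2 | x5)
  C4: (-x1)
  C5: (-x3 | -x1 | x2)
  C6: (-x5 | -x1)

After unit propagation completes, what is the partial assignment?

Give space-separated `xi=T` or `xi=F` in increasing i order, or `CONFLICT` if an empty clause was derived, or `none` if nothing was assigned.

unit clause [-3] forces x3=F; simplify:
  drop 3 from [-2, 3] -> [-2]
  drop 3 from [3, 2, 5] -> [2, 5]
  satisfied 2 clause(s); 4 remain; assigned so far: [3]
unit clause [-2] forces x2=F; simplify:
  drop 2 from [2, 5] -> [5]
  satisfied 1 clause(s); 3 remain; assigned so far: [2, 3]
unit clause [5] forces x5=T; simplify:
  drop -5 from [-5, -1] -> [-1]
  satisfied 1 clause(s); 2 remain; assigned so far: [2, 3, 5]
unit clause [-1] forces x1=F; simplify:
  satisfied 2 clause(s); 0 remain; assigned so far: [1, 2, 3, 5]

Answer: x1=F x2=F x3=F x5=T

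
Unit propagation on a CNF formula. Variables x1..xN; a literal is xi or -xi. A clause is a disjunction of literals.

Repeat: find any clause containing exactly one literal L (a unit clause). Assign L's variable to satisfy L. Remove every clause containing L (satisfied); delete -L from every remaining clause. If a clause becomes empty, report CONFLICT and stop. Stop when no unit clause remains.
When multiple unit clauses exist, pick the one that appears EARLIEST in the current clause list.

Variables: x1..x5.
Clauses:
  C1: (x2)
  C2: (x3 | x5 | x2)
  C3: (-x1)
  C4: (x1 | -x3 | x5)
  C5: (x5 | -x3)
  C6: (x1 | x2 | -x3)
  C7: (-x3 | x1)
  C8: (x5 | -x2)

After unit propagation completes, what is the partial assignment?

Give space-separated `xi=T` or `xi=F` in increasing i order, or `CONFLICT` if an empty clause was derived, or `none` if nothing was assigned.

unit clause [2] forces x2=T; simplify:
  drop -2 from [5, -2] -> [5]
  satisfied 3 clause(s); 5 remain; assigned so far: [2]
unit clause [-1] forces x1=F; simplify:
  drop 1 from [1, -3, 5] -> [-3, 5]
  drop 1 from [-3, 1] -> [-3]
  satisfied 1 clause(s); 4 remain; assigned so far: [1, 2]
unit clause [-3] forces x3=F; simplify:
  satisfied 3 clause(s); 1 remain; assigned so far: [1, 2, 3]
unit clause [5] forces x5=T; simplify:
  satisfied 1 clause(s); 0 remain; assigned so far: [1, 2, 3, 5]

Answer: x1=F x2=T x3=F x5=T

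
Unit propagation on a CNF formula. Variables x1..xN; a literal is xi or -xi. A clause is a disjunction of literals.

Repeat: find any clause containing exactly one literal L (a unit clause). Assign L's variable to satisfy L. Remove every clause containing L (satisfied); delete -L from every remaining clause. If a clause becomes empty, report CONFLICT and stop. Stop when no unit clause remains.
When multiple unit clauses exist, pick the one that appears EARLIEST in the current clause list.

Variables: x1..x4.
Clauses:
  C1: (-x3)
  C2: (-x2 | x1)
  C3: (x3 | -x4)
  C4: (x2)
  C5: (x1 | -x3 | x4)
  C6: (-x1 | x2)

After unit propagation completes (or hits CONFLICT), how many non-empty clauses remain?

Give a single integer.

Answer: 0

Derivation:
unit clause [-3] forces x3=F; simplify:
  drop 3 from [3, -4] -> [-4]
  satisfied 2 clause(s); 4 remain; assigned so far: [3]
unit clause [-4] forces x4=F; simplify:
  satisfied 1 clause(s); 3 remain; assigned so far: [3, 4]
unit clause [2] forces x2=T; simplify:
  drop -2 from [-2, 1] -> [1]
  satisfied 2 clause(s); 1 remain; assigned so far: [2, 3, 4]
unit clause [1] forces x1=T; simplify:
  satisfied 1 clause(s); 0 remain; assigned so far: [1, 2, 3, 4]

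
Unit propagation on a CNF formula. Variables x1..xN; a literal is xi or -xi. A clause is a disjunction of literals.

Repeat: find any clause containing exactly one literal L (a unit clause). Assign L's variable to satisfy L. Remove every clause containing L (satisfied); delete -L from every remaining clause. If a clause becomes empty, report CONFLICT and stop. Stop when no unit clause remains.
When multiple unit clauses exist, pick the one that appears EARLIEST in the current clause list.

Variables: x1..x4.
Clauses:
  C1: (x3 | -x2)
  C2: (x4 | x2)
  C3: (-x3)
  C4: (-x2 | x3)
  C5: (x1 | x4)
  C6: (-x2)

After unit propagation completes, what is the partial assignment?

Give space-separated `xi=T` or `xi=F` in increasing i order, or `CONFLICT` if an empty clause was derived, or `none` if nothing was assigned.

unit clause [-3] forces x3=F; simplify:
  drop 3 from [3, -2] -> [-2]
  drop 3 from [-2, 3] -> [-2]
  satisfied 1 clause(s); 5 remain; assigned so far: [3]
unit clause [-2] forces x2=F; simplify:
  drop 2 from [4, 2] -> [4]
  satisfied 3 clause(s); 2 remain; assigned so far: [2, 3]
unit clause [4] forces x4=T; simplify:
  satisfied 2 clause(s); 0 remain; assigned so far: [2, 3, 4]

Answer: x2=F x3=F x4=T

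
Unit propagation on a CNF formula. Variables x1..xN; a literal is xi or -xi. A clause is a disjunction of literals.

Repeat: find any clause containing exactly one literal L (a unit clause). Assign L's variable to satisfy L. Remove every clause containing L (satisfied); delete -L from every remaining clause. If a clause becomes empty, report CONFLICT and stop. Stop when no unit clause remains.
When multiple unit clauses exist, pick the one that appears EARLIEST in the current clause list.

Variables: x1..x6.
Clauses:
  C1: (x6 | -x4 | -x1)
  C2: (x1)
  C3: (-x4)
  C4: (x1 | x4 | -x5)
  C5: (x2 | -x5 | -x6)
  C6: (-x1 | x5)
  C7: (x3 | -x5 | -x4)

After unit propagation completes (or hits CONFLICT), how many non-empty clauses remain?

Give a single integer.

unit clause [1] forces x1=T; simplify:
  drop -1 from [6, -4, -1] -> [6, -4]
  drop -1 from [-1, 5] -> [5]
  satisfied 2 clause(s); 5 remain; assigned so far: [1]
unit clause [-4] forces x4=F; simplify:
  satisfied 3 clause(s); 2 remain; assigned so far: [1, 4]
unit clause [5] forces x5=T; simplify:
  drop -5 from [2, -5, -6] -> [2, -6]
  satisfied 1 clause(s); 1 remain; assigned so far: [1, 4, 5]

Answer: 1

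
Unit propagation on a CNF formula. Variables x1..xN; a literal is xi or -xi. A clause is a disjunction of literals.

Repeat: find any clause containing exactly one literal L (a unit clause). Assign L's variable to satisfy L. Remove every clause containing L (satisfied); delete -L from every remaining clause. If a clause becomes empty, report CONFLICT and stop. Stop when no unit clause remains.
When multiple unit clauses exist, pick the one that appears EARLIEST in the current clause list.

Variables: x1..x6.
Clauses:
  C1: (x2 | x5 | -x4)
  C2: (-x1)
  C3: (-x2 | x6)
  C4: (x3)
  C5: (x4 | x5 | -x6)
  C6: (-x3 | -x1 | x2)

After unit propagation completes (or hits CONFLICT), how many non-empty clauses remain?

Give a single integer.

unit clause [-1] forces x1=F; simplify:
  satisfied 2 clause(s); 4 remain; assigned so far: [1]
unit clause [3] forces x3=T; simplify:
  satisfied 1 clause(s); 3 remain; assigned so far: [1, 3]

Answer: 3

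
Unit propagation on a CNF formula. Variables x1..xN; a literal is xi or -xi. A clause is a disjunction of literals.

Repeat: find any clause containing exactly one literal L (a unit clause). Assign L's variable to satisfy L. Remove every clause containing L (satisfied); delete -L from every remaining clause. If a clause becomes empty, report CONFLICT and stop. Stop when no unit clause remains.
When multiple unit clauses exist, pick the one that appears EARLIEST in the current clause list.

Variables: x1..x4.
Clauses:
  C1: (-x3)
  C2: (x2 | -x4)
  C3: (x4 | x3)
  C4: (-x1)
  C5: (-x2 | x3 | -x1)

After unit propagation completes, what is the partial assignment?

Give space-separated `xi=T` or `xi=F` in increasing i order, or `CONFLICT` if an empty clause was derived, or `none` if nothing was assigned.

unit clause [-3] forces x3=F; simplify:
  drop 3 from [4, 3] -> [4]
  drop 3 from [-2, 3, -1] -> [-2, -1]
  satisfied 1 clause(s); 4 remain; assigned so far: [3]
unit clause [4] forces x4=T; simplify:
  drop -4 from [2, -4] -> [2]
  satisfied 1 clause(s); 3 remain; assigned so far: [3, 4]
unit clause [2] forces x2=T; simplify:
  drop -2 from [-2, -1] -> [-1]
  satisfied 1 clause(s); 2 remain; assigned so far: [2, 3, 4]
unit clause [-1] forces x1=F; simplify:
  satisfied 2 clause(s); 0 remain; assigned so far: [1, 2, 3, 4]

Answer: x1=F x2=T x3=F x4=T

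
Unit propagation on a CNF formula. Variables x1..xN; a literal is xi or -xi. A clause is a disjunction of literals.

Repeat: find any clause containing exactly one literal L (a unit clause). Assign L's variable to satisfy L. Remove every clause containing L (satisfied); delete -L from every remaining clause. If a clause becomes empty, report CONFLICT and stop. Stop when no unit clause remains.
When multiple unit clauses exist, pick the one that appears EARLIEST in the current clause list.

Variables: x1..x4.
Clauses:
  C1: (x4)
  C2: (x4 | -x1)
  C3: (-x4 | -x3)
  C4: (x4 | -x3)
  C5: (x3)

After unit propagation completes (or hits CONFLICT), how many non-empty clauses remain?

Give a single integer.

Answer: 0

Derivation:
unit clause [4] forces x4=T; simplify:
  drop -4 from [-4, -3] -> [-3]
  satisfied 3 clause(s); 2 remain; assigned so far: [4]
unit clause [-3] forces x3=F; simplify:
  drop 3 from [3] -> [] (empty!)
  satisfied 1 clause(s); 1 remain; assigned so far: [3, 4]
CONFLICT (empty clause)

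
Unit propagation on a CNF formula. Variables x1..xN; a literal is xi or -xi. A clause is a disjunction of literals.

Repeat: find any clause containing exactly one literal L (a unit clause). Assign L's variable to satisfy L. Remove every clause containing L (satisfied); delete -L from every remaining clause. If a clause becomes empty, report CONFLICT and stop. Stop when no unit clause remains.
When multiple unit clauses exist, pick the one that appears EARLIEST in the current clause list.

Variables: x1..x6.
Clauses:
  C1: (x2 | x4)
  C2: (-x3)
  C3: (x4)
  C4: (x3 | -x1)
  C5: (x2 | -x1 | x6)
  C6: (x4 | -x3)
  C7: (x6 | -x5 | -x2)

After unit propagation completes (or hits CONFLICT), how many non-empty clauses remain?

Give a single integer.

Answer: 1

Derivation:
unit clause [-3] forces x3=F; simplify:
  drop 3 from [3, -1] -> [-1]
  satisfied 2 clause(s); 5 remain; assigned so far: [3]
unit clause [4] forces x4=T; simplify:
  satisfied 2 clause(s); 3 remain; assigned so far: [3, 4]
unit clause [-1] forces x1=F; simplify:
  satisfied 2 clause(s); 1 remain; assigned so far: [1, 3, 4]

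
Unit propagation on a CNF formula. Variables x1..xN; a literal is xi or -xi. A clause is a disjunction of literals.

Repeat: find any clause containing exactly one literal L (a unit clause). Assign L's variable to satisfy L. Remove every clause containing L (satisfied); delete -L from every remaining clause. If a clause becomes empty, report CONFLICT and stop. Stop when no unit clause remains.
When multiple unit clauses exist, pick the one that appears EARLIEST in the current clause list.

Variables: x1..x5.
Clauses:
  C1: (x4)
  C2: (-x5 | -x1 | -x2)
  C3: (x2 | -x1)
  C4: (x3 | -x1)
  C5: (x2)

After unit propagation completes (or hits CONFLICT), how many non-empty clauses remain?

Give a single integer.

Answer: 2

Derivation:
unit clause [4] forces x4=T; simplify:
  satisfied 1 clause(s); 4 remain; assigned so far: [4]
unit clause [2] forces x2=T; simplify:
  drop -2 from [-5, -1, -2] -> [-5, -1]
  satisfied 2 clause(s); 2 remain; assigned so far: [2, 4]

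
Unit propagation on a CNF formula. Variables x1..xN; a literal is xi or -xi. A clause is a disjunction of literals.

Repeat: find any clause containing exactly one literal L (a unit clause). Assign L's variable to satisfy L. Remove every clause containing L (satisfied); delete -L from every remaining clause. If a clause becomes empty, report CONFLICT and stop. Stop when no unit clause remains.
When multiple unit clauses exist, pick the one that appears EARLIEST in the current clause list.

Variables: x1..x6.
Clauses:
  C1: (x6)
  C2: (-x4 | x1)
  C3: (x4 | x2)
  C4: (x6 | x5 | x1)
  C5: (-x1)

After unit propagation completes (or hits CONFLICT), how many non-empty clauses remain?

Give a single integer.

unit clause [6] forces x6=T; simplify:
  satisfied 2 clause(s); 3 remain; assigned so far: [6]
unit clause [-1] forces x1=F; simplify:
  drop 1 from [-4, 1] -> [-4]
  satisfied 1 clause(s); 2 remain; assigned so far: [1, 6]
unit clause [-4] forces x4=F; simplify:
  drop 4 from [4, 2] -> [2]
  satisfied 1 clause(s); 1 remain; assigned so far: [1, 4, 6]
unit clause [2] forces x2=T; simplify:
  satisfied 1 clause(s); 0 remain; assigned so far: [1, 2, 4, 6]

Answer: 0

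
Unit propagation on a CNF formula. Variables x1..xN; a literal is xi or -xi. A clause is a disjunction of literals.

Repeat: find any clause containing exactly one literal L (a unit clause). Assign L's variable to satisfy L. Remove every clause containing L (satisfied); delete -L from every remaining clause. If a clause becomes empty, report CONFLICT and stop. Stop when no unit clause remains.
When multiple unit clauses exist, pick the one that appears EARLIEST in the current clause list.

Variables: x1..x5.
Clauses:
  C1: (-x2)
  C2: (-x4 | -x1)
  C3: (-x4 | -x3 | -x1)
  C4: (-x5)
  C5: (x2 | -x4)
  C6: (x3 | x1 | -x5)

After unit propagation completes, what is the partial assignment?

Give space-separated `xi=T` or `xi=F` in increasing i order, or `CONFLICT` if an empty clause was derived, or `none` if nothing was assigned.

unit clause [-2] forces x2=F; simplify:
  drop 2 from [2, -4] -> [-4]
  satisfied 1 clause(s); 5 remain; assigned so far: [2]
unit clause [-5] forces x5=F; simplify:
  satisfied 2 clause(s); 3 remain; assigned so far: [2, 5]
unit clause [-4] forces x4=F; simplify:
  satisfied 3 clause(s); 0 remain; assigned so far: [2, 4, 5]

Answer: x2=F x4=F x5=F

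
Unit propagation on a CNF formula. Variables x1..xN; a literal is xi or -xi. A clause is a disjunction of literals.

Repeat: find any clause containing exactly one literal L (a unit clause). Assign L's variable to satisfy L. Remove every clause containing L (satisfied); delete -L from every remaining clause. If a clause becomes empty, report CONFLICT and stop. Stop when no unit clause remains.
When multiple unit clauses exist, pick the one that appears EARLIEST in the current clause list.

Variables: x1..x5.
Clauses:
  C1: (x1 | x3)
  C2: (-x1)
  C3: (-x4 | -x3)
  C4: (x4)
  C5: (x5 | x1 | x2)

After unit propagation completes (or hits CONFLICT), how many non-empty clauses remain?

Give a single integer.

unit clause [-1] forces x1=F; simplify:
  drop 1 from [1, 3] -> [3]
  drop 1 from [5, 1, 2] -> [5, 2]
  satisfied 1 clause(s); 4 remain; assigned so far: [1]
unit clause [3] forces x3=T; simplify:
  drop -3 from [-4, -3] -> [-4]
  satisfied 1 clause(s); 3 remain; assigned so far: [1, 3]
unit clause [-4] forces x4=F; simplify:
  drop 4 from [4] -> [] (empty!)
  satisfied 1 clause(s); 2 remain; assigned so far: [1, 3, 4]
CONFLICT (empty clause)

Answer: 1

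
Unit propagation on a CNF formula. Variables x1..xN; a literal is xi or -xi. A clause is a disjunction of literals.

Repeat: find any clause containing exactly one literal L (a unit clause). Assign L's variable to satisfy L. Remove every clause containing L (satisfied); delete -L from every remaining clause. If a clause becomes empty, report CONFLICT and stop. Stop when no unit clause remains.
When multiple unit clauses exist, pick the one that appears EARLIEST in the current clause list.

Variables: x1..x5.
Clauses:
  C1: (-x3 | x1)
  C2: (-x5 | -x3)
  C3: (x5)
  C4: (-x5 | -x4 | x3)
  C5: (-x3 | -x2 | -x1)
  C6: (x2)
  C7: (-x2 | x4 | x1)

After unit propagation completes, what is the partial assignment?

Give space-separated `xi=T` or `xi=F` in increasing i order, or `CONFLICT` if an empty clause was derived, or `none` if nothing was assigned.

Answer: x1=T x2=T x3=F x4=F x5=T

Derivation:
unit clause [5] forces x5=T; simplify:
  drop -5 from [-5, -3] -> [-3]
  drop -5 from [-5, -4, 3] -> [-4, 3]
  satisfied 1 clause(s); 6 remain; assigned so far: [5]
unit clause [-3] forces x3=F; simplify:
  drop 3 from [-4, 3] -> [-4]
  satisfied 3 clause(s); 3 remain; assigned so far: [3, 5]
unit clause [-4] forces x4=F; simplify:
  drop 4 from [-2, 4, 1] -> [-2, 1]
  satisfied 1 clause(s); 2 remain; assigned so far: [3, 4, 5]
unit clause [2] forces x2=T; simplify:
  drop -2 from [-2, 1] -> [1]
  satisfied 1 clause(s); 1 remain; assigned so far: [2, 3, 4, 5]
unit clause [1] forces x1=T; simplify:
  satisfied 1 clause(s); 0 remain; assigned so far: [1, 2, 3, 4, 5]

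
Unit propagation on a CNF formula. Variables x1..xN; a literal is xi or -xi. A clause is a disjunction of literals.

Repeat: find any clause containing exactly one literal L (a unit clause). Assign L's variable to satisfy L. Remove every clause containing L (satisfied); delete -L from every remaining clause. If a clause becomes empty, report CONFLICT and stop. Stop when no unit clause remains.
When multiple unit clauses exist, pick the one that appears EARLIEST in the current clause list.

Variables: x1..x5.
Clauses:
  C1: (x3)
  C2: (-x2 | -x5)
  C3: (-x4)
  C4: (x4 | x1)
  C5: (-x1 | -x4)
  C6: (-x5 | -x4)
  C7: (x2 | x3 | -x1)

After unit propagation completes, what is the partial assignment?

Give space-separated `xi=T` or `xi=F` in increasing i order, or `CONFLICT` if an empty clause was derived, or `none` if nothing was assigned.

Answer: x1=T x3=T x4=F

Derivation:
unit clause [3] forces x3=T; simplify:
  satisfied 2 clause(s); 5 remain; assigned so far: [3]
unit clause [-4] forces x4=F; simplify:
  drop 4 from [4, 1] -> [1]
  satisfied 3 clause(s); 2 remain; assigned so far: [3, 4]
unit clause [1] forces x1=T; simplify:
  satisfied 1 clause(s); 1 remain; assigned so far: [1, 3, 4]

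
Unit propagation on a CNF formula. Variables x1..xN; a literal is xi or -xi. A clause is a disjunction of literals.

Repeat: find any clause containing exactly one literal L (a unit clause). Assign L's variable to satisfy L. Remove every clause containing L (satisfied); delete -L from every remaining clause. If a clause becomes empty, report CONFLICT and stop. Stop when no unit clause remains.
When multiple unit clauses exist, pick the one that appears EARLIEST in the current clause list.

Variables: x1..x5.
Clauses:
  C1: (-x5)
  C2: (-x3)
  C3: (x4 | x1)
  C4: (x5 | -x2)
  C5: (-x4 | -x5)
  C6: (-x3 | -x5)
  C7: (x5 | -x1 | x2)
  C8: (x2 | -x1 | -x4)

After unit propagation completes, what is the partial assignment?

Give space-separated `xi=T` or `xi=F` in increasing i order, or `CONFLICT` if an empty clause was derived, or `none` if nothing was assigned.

Answer: x1=F x2=F x3=F x4=T x5=F

Derivation:
unit clause [-5] forces x5=F; simplify:
  drop 5 from [5, -2] -> [-2]
  drop 5 from [5, -1, 2] -> [-1, 2]
  satisfied 3 clause(s); 5 remain; assigned so far: [5]
unit clause [-3] forces x3=F; simplify:
  satisfied 1 clause(s); 4 remain; assigned so far: [3, 5]
unit clause [-2] forces x2=F; simplify:
  drop 2 from [-1, 2] -> [-1]
  drop 2 from [2, -1, -4] -> [-1, -4]
  satisfied 1 clause(s); 3 remain; assigned so far: [2, 3, 5]
unit clause [-1] forces x1=F; simplify:
  drop 1 from [4, 1] -> [4]
  satisfied 2 clause(s); 1 remain; assigned so far: [1, 2, 3, 5]
unit clause [4] forces x4=T; simplify:
  satisfied 1 clause(s); 0 remain; assigned so far: [1, 2, 3, 4, 5]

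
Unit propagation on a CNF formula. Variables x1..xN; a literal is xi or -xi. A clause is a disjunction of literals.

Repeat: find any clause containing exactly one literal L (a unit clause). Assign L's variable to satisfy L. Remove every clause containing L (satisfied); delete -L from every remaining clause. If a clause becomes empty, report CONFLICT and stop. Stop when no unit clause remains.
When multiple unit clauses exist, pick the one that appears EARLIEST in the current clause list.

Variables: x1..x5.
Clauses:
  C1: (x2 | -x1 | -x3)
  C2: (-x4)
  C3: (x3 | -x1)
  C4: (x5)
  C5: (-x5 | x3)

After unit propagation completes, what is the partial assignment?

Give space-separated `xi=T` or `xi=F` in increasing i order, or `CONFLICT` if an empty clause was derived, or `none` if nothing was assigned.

Answer: x3=T x4=F x5=T

Derivation:
unit clause [-4] forces x4=F; simplify:
  satisfied 1 clause(s); 4 remain; assigned so far: [4]
unit clause [5] forces x5=T; simplify:
  drop -5 from [-5, 3] -> [3]
  satisfied 1 clause(s); 3 remain; assigned so far: [4, 5]
unit clause [3] forces x3=T; simplify:
  drop -3 from [2, -1, -3] -> [2, -1]
  satisfied 2 clause(s); 1 remain; assigned so far: [3, 4, 5]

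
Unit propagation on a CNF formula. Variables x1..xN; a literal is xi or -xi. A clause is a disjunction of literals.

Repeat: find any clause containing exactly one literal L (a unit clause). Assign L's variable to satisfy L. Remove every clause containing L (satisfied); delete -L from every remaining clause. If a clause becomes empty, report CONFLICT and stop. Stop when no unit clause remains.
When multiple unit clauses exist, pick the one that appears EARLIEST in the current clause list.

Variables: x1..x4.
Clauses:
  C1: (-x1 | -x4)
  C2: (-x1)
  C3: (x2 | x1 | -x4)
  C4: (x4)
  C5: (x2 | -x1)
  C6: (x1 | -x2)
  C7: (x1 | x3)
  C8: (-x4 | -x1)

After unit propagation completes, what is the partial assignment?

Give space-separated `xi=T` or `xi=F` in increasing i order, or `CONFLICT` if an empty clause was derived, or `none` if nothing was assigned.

Answer: CONFLICT

Derivation:
unit clause [-1] forces x1=F; simplify:
  drop 1 from [2, 1, -4] -> [2, -4]
  drop 1 from [1, -2] -> [-2]
  drop 1 from [1, 3] -> [3]
  satisfied 4 clause(s); 4 remain; assigned so far: [1]
unit clause [4] forces x4=T; simplify:
  drop -4 from [2, -4] -> [2]
  satisfied 1 clause(s); 3 remain; assigned so far: [1, 4]
unit clause [2] forces x2=T; simplify:
  drop -2 from [-2] -> [] (empty!)
  satisfied 1 clause(s); 2 remain; assigned so far: [1, 2, 4]
CONFLICT (empty clause)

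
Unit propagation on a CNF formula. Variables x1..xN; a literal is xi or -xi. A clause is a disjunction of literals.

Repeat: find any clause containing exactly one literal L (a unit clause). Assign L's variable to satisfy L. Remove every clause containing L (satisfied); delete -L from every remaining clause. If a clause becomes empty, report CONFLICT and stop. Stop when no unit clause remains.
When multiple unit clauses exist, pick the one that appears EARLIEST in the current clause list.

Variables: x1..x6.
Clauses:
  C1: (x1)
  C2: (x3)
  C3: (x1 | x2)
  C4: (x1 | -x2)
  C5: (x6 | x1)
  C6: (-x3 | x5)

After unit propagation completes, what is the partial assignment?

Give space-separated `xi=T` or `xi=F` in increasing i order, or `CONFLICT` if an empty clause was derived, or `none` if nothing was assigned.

unit clause [1] forces x1=T; simplify:
  satisfied 4 clause(s); 2 remain; assigned so far: [1]
unit clause [3] forces x3=T; simplify:
  drop -3 from [-3, 5] -> [5]
  satisfied 1 clause(s); 1 remain; assigned so far: [1, 3]
unit clause [5] forces x5=T; simplify:
  satisfied 1 clause(s); 0 remain; assigned so far: [1, 3, 5]

Answer: x1=T x3=T x5=T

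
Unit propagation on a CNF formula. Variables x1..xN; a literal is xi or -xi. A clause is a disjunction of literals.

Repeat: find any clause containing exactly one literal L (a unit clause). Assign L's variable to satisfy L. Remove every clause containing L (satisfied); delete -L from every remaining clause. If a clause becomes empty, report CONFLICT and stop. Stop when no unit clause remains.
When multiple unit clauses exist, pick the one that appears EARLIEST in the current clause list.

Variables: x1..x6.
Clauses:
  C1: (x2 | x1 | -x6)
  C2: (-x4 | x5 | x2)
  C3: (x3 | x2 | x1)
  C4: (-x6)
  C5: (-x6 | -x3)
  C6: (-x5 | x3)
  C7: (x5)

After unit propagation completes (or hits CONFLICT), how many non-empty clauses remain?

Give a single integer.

Answer: 0

Derivation:
unit clause [-6] forces x6=F; simplify:
  satisfied 3 clause(s); 4 remain; assigned so far: [6]
unit clause [5] forces x5=T; simplify:
  drop -5 from [-5, 3] -> [3]
  satisfied 2 clause(s); 2 remain; assigned so far: [5, 6]
unit clause [3] forces x3=T; simplify:
  satisfied 2 clause(s); 0 remain; assigned so far: [3, 5, 6]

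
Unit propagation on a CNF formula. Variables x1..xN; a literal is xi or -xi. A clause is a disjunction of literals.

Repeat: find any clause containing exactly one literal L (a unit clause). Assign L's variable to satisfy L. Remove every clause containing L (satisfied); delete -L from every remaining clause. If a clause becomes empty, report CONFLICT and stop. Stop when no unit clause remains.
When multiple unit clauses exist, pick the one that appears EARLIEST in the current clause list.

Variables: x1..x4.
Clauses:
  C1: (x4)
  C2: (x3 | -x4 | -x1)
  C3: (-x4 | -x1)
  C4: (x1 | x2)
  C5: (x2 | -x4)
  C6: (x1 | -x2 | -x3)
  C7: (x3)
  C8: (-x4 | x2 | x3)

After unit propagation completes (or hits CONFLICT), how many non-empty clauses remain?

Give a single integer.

unit clause [4] forces x4=T; simplify:
  drop -4 from [3, -4, -1] -> [3, -1]
  drop -4 from [-4, -1] -> [-1]
  drop -4 from [2, -4] -> [2]
  drop -4 from [-4, 2, 3] -> [2, 3]
  satisfied 1 clause(s); 7 remain; assigned so far: [4]
unit clause [-1] forces x1=F; simplify:
  drop 1 from [1, 2] -> [2]
  drop 1 from [1, -2, -3] -> [-2, -3]
  satisfied 2 clause(s); 5 remain; assigned so far: [1, 4]
unit clause [2] forces x2=T; simplify:
  drop -2 from [-2, -3] -> [-3]
  satisfied 3 clause(s); 2 remain; assigned so far: [1, 2, 4]
unit clause [-3] forces x3=F; simplify:
  drop 3 from [3] -> [] (empty!)
  satisfied 1 clause(s); 1 remain; assigned so far: [1, 2, 3, 4]
CONFLICT (empty clause)

Answer: 0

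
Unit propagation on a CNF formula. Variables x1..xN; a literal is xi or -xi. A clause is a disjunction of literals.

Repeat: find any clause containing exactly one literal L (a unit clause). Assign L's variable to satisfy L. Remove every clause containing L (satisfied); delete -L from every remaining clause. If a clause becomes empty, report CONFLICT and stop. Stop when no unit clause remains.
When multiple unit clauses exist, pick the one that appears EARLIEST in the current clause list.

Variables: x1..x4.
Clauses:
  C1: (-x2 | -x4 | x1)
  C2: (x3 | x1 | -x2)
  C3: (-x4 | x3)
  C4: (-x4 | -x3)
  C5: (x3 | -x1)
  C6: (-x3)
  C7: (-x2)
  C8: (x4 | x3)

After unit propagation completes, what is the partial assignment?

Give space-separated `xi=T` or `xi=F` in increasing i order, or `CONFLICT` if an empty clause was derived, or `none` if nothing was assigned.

unit clause [-3] forces x3=F; simplify:
  drop 3 from [3, 1, -2] -> [1, -2]
  drop 3 from [-4, 3] -> [-4]
  drop 3 from [3, -1] -> [-1]
  drop 3 from [4, 3] -> [4]
  satisfied 2 clause(s); 6 remain; assigned so far: [3]
unit clause [-4] forces x4=F; simplify:
  drop 4 from [4] -> [] (empty!)
  satisfied 2 clause(s); 4 remain; assigned so far: [3, 4]
CONFLICT (empty clause)

Answer: CONFLICT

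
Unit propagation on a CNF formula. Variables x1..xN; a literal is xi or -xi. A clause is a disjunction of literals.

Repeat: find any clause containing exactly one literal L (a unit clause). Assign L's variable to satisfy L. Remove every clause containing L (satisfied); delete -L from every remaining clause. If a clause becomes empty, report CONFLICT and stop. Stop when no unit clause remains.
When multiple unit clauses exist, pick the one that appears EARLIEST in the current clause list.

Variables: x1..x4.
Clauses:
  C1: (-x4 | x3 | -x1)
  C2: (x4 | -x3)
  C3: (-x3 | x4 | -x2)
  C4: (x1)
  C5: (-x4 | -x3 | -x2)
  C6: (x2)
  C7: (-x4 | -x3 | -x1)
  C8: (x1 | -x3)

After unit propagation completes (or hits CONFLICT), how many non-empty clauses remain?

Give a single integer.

Answer: 5

Derivation:
unit clause [1] forces x1=T; simplify:
  drop -1 from [-4, 3, -1] -> [-4, 3]
  drop -1 from [-4, -3, -1] -> [-4, -3]
  satisfied 2 clause(s); 6 remain; assigned so far: [1]
unit clause [2] forces x2=T; simplify:
  drop -2 from [-3, 4, -2] -> [-3, 4]
  drop -2 from [-4, -3, -2] -> [-4, -3]
  satisfied 1 clause(s); 5 remain; assigned so far: [1, 2]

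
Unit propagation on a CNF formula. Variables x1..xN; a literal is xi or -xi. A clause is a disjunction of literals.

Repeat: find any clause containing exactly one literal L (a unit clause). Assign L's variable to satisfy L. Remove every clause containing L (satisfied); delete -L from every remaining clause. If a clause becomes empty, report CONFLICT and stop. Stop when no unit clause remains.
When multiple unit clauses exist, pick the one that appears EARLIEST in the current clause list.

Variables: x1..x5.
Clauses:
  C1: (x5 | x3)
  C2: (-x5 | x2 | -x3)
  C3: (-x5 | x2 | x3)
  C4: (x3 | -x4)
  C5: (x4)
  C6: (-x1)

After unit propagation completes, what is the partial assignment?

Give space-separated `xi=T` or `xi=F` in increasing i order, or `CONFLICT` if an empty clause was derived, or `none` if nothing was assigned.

unit clause [4] forces x4=T; simplify:
  drop -4 from [3, -4] -> [3]
  satisfied 1 clause(s); 5 remain; assigned so far: [4]
unit clause [3] forces x3=T; simplify:
  drop -3 from [-5, 2, -3] -> [-5, 2]
  satisfied 3 clause(s); 2 remain; assigned so far: [3, 4]
unit clause [-1] forces x1=F; simplify:
  satisfied 1 clause(s); 1 remain; assigned so far: [1, 3, 4]

Answer: x1=F x3=T x4=T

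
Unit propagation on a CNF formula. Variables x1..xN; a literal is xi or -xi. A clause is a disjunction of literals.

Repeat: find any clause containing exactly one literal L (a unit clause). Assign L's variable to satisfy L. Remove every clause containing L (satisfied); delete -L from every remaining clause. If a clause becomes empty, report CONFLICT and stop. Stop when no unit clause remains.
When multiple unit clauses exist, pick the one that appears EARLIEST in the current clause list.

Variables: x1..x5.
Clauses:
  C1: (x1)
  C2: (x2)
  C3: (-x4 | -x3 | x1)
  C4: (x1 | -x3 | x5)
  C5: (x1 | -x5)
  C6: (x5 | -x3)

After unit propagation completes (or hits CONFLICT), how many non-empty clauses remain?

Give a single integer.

Answer: 1

Derivation:
unit clause [1] forces x1=T; simplify:
  satisfied 4 clause(s); 2 remain; assigned so far: [1]
unit clause [2] forces x2=T; simplify:
  satisfied 1 clause(s); 1 remain; assigned so far: [1, 2]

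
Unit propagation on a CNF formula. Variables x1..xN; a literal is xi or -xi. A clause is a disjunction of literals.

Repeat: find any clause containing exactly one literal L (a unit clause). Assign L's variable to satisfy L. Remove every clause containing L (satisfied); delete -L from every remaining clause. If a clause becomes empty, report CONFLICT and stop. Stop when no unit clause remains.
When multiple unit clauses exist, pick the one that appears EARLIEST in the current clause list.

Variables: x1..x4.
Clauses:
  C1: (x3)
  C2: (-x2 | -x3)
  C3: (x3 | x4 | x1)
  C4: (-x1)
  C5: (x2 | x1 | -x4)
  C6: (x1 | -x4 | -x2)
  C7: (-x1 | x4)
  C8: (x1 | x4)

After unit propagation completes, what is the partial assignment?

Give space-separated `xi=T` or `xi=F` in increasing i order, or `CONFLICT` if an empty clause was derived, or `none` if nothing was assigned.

Answer: CONFLICT

Derivation:
unit clause [3] forces x3=T; simplify:
  drop -3 from [-2, -3] -> [-2]
  satisfied 2 clause(s); 6 remain; assigned so far: [3]
unit clause [-2] forces x2=F; simplify:
  drop 2 from [2, 1, -4] -> [1, -4]
  satisfied 2 clause(s); 4 remain; assigned so far: [2, 3]
unit clause [-1] forces x1=F; simplify:
  drop 1 from [1, -4] -> [-4]
  drop 1 from [1, 4] -> [4]
  satisfied 2 clause(s); 2 remain; assigned so far: [1, 2, 3]
unit clause [-4] forces x4=F; simplify:
  drop 4 from [4] -> [] (empty!)
  satisfied 1 clause(s); 1 remain; assigned so far: [1, 2, 3, 4]
CONFLICT (empty clause)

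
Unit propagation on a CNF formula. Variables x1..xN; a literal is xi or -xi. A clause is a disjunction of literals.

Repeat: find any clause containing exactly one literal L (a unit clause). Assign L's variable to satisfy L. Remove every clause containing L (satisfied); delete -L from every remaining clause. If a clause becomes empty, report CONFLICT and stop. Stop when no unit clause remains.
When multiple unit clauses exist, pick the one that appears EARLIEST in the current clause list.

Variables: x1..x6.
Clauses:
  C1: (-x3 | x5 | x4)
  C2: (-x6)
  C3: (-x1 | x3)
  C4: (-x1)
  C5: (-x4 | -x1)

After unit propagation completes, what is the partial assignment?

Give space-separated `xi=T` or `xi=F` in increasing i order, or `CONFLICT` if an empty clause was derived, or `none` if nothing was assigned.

Answer: x1=F x6=F

Derivation:
unit clause [-6] forces x6=F; simplify:
  satisfied 1 clause(s); 4 remain; assigned so far: [6]
unit clause [-1] forces x1=F; simplify:
  satisfied 3 clause(s); 1 remain; assigned so far: [1, 6]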